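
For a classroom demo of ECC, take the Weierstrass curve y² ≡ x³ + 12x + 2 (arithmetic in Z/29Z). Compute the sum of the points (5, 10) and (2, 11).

(6, 0)

(5, 10) + (2, 11). λ = (11 - 10)/(2 - 5) ≡ 1/26 mod 29. 26⁻¹ ≡ 19 (mod 29), so λ ≡ 19.
  x = λ² - 5 - 2 = 361 - 7 ≡ 6; y = λ·(5 - 6) - 10 ≡ 0. → (6, 0)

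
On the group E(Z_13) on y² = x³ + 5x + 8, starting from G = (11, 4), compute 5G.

Double-and-add on 5 = (101)₂. Start with G = (11, 4) for the leading 1-bit.
double: tangent at (11, 4): λ = (3·11² + 5)/(2·4) ≡ 4/8. 8⁻¹ ≡ 5 (mod 13), so λ ≡ 4·5 ≡ 7.
  x = λ² - 11 - 11 = 49 - 22 ≡ 1; y = λ·(11 - 1) - 4 ≡ 1. → (1, 1)
double: tangent at (1, 1): λ = (3·1² + 5)/(2·1) ≡ 8/2. 2⁻¹ ≡ 7 (mod 13), so λ ≡ 8·7 ≡ 4.
  x = λ² - 1 - 1 = 16 - 2 ≡ 1; y = λ·(1 - 1) - 1 ≡ 12. → (1, 12)
add G: (1, 12) + (11, 4). λ = (4 - 12)/(11 - 1) ≡ 5/10 mod 13. 10⁻¹ ≡ 4 (mod 13) since 10·4 = 40 ≡ 1, so λ ≡ 7.
  x = λ² - 1 - 11 = 49 - 12 ≡ 11; y = λ·(1 - 11) - 12 ≡ 9. → (11, 9)

(11, 9)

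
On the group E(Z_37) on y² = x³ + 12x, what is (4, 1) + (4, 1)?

tangent at (4, 1): λ = (3·4² + 12)/(2·1) ≡ 23/2. 2⁻¹ ≡ 19 (mod 37) since 2·19 = 38 ≡ 1, so λ ≡ 23·19 ≡ 30.
  x = λ² - 4 - 4 = 900 - 8 ≡ 4; y = λ·(4 - 4) - 1 ≡ 36. → (4, 36)

(4, 36)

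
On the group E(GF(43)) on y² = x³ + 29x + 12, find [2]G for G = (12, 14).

(42, 5)

tangent at (12, 14): λ = (3·12² + 29)/(2·14) ≡ 31/28. 28⁻¹ ≡ 20 (mod 43) since 28·20 = 560 ≡ 1, so λ ≡ 31·20 ≡ 18.
  x = λ² - 12 - 12 = 324 - 24 ≡ 42; y = λ·(12 - 42) - 14 ≡ 5. → (42, 5)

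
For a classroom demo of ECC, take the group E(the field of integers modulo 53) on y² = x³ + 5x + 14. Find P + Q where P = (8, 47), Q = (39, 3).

(10, 2)

(8, 47) + (39, 3). λ = (3 - 47)/(39 - 8) ≡ 9/31 mod 53. 31⁻¹ ≡ 12 (mod 53), so λ ≡ 2.
  x = λ² - 8 - 39 = 4 - 47 ≡ 10; y = λ·(8 - 10) - 47 ≡ 2. → (10, 2)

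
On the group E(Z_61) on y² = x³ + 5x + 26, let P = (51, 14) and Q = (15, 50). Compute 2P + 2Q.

(54, 40)

First 2P:
Repeated addition: build up to 2P.
2P: tangent at (51, 14): λ = (3·51² + 5)/(2·14) ≡ 0/28. 28⁻¹ ≡ 24 (mod 61) since 28·24 = 672 ≡ 1, so λ ≡ 0·24 ≡ 0.
  x = λ² - 51 - 51 = 0 - 102 ≡ 20; y = λ·(51 - 20) - 14 ≡ 47. → (20, 47)
2P = (20, 47).
Next 2Q:
Repeated addition: build up to 2Q.
2Q: tangent at (15, 50): λ = (3·15² + 5)/(2·50) ≡ 9/39. 39⁻¹ ≡ 36 (mod 61), so λ ≡ 9·36 ≡ 19.
  x = λ² - 15 - 15 = 361 - 30 ≡ 26; y = λ·(15 - 26) - 50 ≡ 46. → (26, 46)
2Q = (26, 46).
Finally 2P + 2Q:
(20, 47) + (26, 46). λ = (46 - 47)/(26 - 20) ≡ 60/6 mod 61. 6⁻¹ ≡ 51 (mod 61), so λ ≡ 10.
  x = λ² - 20 - 26 = 100 - 46 ≡ 54; y = λ·(20 - 54) - 47 ≡ 40. → (54, 40)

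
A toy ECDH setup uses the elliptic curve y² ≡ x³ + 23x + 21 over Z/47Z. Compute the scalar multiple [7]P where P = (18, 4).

(20, 31)

Double-and-add on 7 = (111)₂. Start with P = (18, 4) for the leading 1-bit.
double: tangent at (18, 4): λ = (3·18² + 23)/(2·4) ≡ 8/8. 8⁻¹ ≡ 6 (mod 47) since 8·6 = 48 ≡ 1, so λ ≡ 8·6 ≡ 1.
  x = λ² - 18 - 18 = 1 - 36 ≡ 12; y = λ·(18 - 12) - 4 ≡ 2. → (12, 2)
add P: (12, 2) + (18, 4). λ = (4 - 2)/(18 - 12) ≡ 2/6 mod 47. 6⁻¹ ≡ 8 (mod 47) since 6·8 = 48 ≡ 1, so λ ≡ 16.
  x = λ² - 12 - 18 = 256 - 30 ≡ 38; y = λ·(12 - 38) - 2 ≡ 5. → (38, 5)
double: tangent at (38, 5): λ = (3·38² + 23)/(2·5) ≡ 31/10. 10⁻¹ ≡ 33 (mod 47), so λ ≡ 31·33 ≡ 36.
  x = λ² - 38 - 38 = 1296 - 76 ≡ 45; y = λ·(38 - 45) - 5 ≡ 25. → (45, 25)
add P: (45, 25) + (18, 4). λ = (4 - 25)/(18 - 45) ≡ 26/20 mod 47. 20⁻¹ ≡ 40 (mod 47), so λ ≡ 6.
  x = λ² - 45 - 18 = 36 - 63 ≡ 20; y = λ·(45 - 20) - 25 ≡ 31. → (20, 31)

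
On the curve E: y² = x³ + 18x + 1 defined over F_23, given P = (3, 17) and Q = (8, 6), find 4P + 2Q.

First 4P:
Double-and-add on 4 = (100)₂. Start with P = (3, 17) for the leading 1-bit.
double: tangent at (3, 17): λ = (3·3² + 18)/(2·17) ≡ 22/11. 11⁻¹ ≡ 21 (mod 23), so λ ≡ 22·21 ≡ 2.
  x = λ² - 3 - 3 = 4 - 6 ≡ 21; y = λ·(3 - 21) - 17 ≡ 16. → (21, 16)
double: tangent at (21, 16): λ = (3·21² + 18)/(2·16) ≡ 7/9. 9⁻¹ ≡ 18 (mod 23), so λ ≡ 7·18 ≡ 11.
  x = λ² - 21 - 21 = 121 - 42 ≡ 10; y = λ·(21 - 10) - 16 ≡ 13. → (10, 13)
4P = (10, 13).
Next 2Q:
Repeated addition: build up to 2Q.
2Q: tangent at (8, 6): λ = (3·8² + 18)/(2·6) ≡ 3/12. 12⁻¹ ≡ 2 (mod 23), so λ ≡ 3·2 ≡ 6.
  x = λ² - 8 - 8 = 36 - 16 ≡ 20; y = λ·(8 - 20) - 6 ≡ 14. → (20, 14)
2Q = (20, 14).
Finally 4P + 2Q:
(10, 13) + (20, 14). λ = (14 - 13)/(20 - 10) ≡ 1/10 mod 23. 10⁻¹ ≡ 7 (mod 23) since 10·7 = 70 ≡ 1, so λ ≡ 7.
  x = λ² - 10 - 20 = 49 - 30 ≡ 19; y = λ·(10 - 19) - 13 ≡ 16. → (19, 16)

(19, 16)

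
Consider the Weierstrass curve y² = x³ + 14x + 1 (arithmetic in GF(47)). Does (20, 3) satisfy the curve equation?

yes

y² = 3² ≡ 9; x³ + 14x + 1 = 8281 ≡ 9 (mod 47). 9 = 9.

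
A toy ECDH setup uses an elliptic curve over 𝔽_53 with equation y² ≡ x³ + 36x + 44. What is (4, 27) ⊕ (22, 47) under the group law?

(23, 52)

(4, 27) + (22, 47). λ = (47 - 27)/(22 - 4) ≡ 20/18 mod 53. 18⁻¹ ≡ 3 (mod 53) since 18·3 = 54 ≡ 1, so λ ≡ 7.
  x = λ² - 4 - 22 = 49 - 26 ≡ 23; y = λ·(4 - 23) - 27 ≡ 52. → (23, 52)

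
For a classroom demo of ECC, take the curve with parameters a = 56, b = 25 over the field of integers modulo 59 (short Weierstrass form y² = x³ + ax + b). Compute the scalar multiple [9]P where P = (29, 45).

(35, 43)

Repeated addition: build up to 9P.
2P: tangent at (29, 45): λ = (3·29² + 56)/(2·45) ≡ 42/31. 31⁻¹ ≡ 40 (mod 59), so λ ≡ 42·40 ≡ 28.
  x = λ² - 29 - 29 = 784 - 58 ≡ 18; y = λ·(29 - 18) - 45 ≡ 27. → (18, 27)
3P: (18, 27) + (29, 45). λ = (45 - 27)/(29 - 18) ≡ 18/11 mod 59. 11⁻¹ ≡ 43 (mod 59) since 11·43 = 473 ≡ 1, so λ ≡ 7.
  x = λ² - 18 - 29 = 49 - 47 ≡ 2; y = λ·(18 - 2) - 27 ≡ 26. → (2, 26)
4P: (2, 26) + (29, 45). λ = (45 - 26)/(29 - 2) ≡ 19/27 mod 59. 27⁻¹ ≡ 35 (mod 59), so λ ≡ 16.
  x = λ² - 2 - 29 = 256 - 31 ≡ 48; y = λ·(2 - 48) - 26 ≡ 5. → (48, 5)
5P: (48, 5) + (29, 45). λ = (45 - 5)/(29 - 48) ≡ 40/40 mod 59. 40⁻¹ ≡ 31 (mod 59), so λ ≡ 1.
  x = λ² - 48 - 29 = 1 - 77 ≡ 42; y = λ·(48 - 42) - 5 ≡ 1. → (42, 1)
6P: (42, 1) + (29, 45). λ = (45 - 1)/(29 - 42) ≡ 44/46 mod 59. 46⁻¹ ≡ 9 (mod 59) since 46·9 = 414 ≡ 1, so λ ≡ 42.
  x = λ² - 42 - 29 = 1764 - 71 ≡ 41; y = λ·(42 - 41) - 1 ≡ 41. → (41, 41)
7P: (41, 41) + (29, 45). λ = (45 - 41)/(29 - 41) ≡ 4/47 mod 59. 47⁻¹ ≡ 54 (mod 59) since 47·54 = 2538 ≡ 1, so λ ≡ 39.
  x = λ² - 41 - 29 = 1521 - 70 ≡ 35; y = λ·(41 - 35) - 41 ≡ 16. → (35, 16)
8P: (35, 16) + (29, 45). λ = (45 - 16)/(29 - 35) ≡ 29/53 mod 59. 53⁻¹ ≡ 49 (mod 59), so λ ≡ 5.
  x = λ² - 35 - 29 = 25 - 64 ≡ 20; y = λ·(35 - 20) - 16 ≡ 0. → (20, 0)
9P: (20, 0) + (29, 45). λ = (45 - 0)/(29 - 20) ≡ 45/9 mod 59. 9⁻¹ ≡ 46 (mod 59), so λ ≡ 5.
  x = λ² - 20 - 29 = 25 - 49 ≡ 35; y = λ·(20 - 35) - 0 ≡ 43. → (35, 43)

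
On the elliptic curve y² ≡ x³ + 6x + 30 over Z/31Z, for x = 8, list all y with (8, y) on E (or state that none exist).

x³ + 6x + 30 = 590 ≡ 1 (mod 31).
Square roots of 1 mod 31: 1 and 30 (since 1² = 1 ≡ 1).

1, 30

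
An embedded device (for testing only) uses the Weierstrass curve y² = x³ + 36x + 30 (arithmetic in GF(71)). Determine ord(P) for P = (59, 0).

2P: (59, 0) + (59, 0): same x and y₁ ≡ -y₂, so the sum is O.
2P = O, so the order is 2.

2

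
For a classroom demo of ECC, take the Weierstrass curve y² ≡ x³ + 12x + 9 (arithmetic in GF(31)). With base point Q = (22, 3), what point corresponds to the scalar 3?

(26, 14)

Repeated addition: build up to 3Q.
2Q: tangent at (22, 3): λ = (3·22² + 12)/(2·3) ≡ 7/6. 6⁻¹ ≡ 26 (mod 31), so λ ≡ 7·26 ≡ 27.
  x = λ² - 22 - 22 = 729 - 44 ≡ 3; y = λ·(22 - 3) - 3 ≡ 14. → (3, 14)
3Q: (3, 14) + (22, 3). λ = (3 - 14)/(22 - 3) ≡ 20/19 mod 31. 19⁻¹ ≡ 18 (mod 31), so λ ≡ 19.
  x = λ² - 3 - 22 = 361 - 25 ≡ 26; y = λ·(3 - 26) - 14 ≡ 14. → (26, 14)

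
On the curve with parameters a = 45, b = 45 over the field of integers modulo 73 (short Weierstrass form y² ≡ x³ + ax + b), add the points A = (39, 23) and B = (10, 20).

(39, 23) + (10, 20). λ = (20 - 23)/(10 - 39) ≡ 70/44 mod 73. 44⁻¹ ≡ 5 (mod 73) since 44·5 = 220 ≡ 1, so λ ≡ 58.
  x = λ² - 39 - 10 = 3364 - 49 ≡ 30; y = λ·(39 - 30) - 23 ≡ 61. → (30, 61)

(30, 61)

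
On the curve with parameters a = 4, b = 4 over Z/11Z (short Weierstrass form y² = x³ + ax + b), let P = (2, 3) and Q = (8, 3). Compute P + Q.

(1, 8)

(2, 3) + (8, 3). λ = (3 - 3)/(8 - 2) ≡ 0/6 mod 11. 6⁻¹ ≡ 2 (mod 11) since 6·2 = 12 ≡ 1, so λ ≡ 0.
  x = λ² - 2 - 8 = 0 - 10 ≡ 1; y = λ·(2 - 1) - 3 ≡ 8. → (1, 8)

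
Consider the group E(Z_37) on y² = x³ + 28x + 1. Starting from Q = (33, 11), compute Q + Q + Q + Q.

(13, 34)

Double-and-add on 4 = (100)₂. Start with Q = (33, 11) for the leading 1-bit.
double: tangent at (33, 11): λ = (3·33² + 28)/(2·11) ≡ 2/22. 22⁻¹ ≡ 32 (mod 37), so λ ≡ 2·32 ≡ 27.
  x = λ² - 33 - 33 = 729 - 66 ≡ 34; y = λ·(33 - 34) - 11 ≡ 36. → (34, 36)
double: tangent at (34, 36): λ = (3·34² + 28)/(2·36) ≡ 18/35. 35⁻¹ ≡ 18 (mod 37), so λ ≡ 18·18 ≡ 28.
  x = λ² - 34 - 34 = 784 - 68 ≡ 13; y = λ·(34 - 13) - 36 ≡ 34. → (13, 34)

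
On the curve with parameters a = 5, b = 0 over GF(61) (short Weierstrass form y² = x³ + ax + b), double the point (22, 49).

tangent at (22, 49): λ = (3·22² + 5)/(2·49) ≡ 54/37. 37⁻¹ ≡ 33 (mod 61), so λ ≡ 54·33 ≡ 13.
  x = λ² - 22 - 22 = 169 - 44 ≡ 3; y = λ·(22 - 3) - 49 ≡ 15. → (3, 15)

(3, 15)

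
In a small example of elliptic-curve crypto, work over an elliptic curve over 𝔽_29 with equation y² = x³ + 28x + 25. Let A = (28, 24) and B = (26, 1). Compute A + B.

(13, 18)

(28, 24) + (26, 1). λ = (1 - 24)/(26 - 28) ≡ 6/27 mod 29. 27⁻¹ ≡ 14 (mod 29), so λ ≡ 26.
  x = λ² - 28 - 26 = 676 - 54 ≡ 13; y = λ·(28 - 13) - 24 ≡ 18. → (13, 18)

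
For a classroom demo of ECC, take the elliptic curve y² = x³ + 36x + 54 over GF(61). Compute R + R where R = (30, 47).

(53, 48)

tangent at (30, 47): λ = (3·30² + 36)/(2·47) ≡ 52/33. 33⁻¹ ≡ 37 (mod 61), so λ ≡ 52·37 ≡ 33.
  x = λ² - 30 - 30 = 1089 - 60 ≡ 53; y = λ·(30 - 53) - 47 ≡ 48. → (53, 48)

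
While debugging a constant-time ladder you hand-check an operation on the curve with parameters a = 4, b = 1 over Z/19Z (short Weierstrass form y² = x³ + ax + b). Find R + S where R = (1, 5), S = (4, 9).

(1, 5) + (4, 9). λ = (9 - 5)/(4 - 1) ≡ 4/3 mod 19. 3⁻¹ ≡ 13 (mod 19), so λ ≡ 14.
  x = λ² - 1 - 4 = 196 - 5 ≡ 1; y = λ·(1 - 1) - 5 ≡ 14. → (1, 14)

(1, 14)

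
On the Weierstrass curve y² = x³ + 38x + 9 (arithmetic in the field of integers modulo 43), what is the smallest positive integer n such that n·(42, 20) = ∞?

2P: tangent at (42, 20): λ = (3·42² + 38)/(2·20) ≡ 41/40. 40⁻¹ ≡ 14 (mod 43), so λ ≡ 41·14 ≡ 15.
  x = λ² - 42 - 42 = 225 - 84 ≡ 12; y = λ·(42 - 12) - 20 ≡ 0. → (12, 0)
3P: (12, 0) + (42, 20). λ = (20 - 0)/(42 - 12) ≡ 20/30 mod 43. 30⁻¹ ≡ 33 (mod 43), so λ ≡ 15.
  x = λ² - 12 - 42 = 225 - 54 ≡ 42; y = λ·(12 - 42) - 0 ≡ 23. → (42, 23)
4P: (42, 23) + (42, 20): same x and y₁ ≡ -y₂, so the sum is ∞.
4P = ∞, so the order is 4.

4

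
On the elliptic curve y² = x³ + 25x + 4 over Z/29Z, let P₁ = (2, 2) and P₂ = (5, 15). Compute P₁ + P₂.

(2, 2) + (5, 15). λ = (15 - 2)/(5 - 2) ≡ 13/3 mod 29. 3⁻¹ ≡ 10 (mod 29), so λ ≡ 14.
  x = λ² - 2 - 5 = 196 - 7 ≡ 15; y = λ·(2 - 15) - 2 ≡ 19. → (15, 19)

(15, 19)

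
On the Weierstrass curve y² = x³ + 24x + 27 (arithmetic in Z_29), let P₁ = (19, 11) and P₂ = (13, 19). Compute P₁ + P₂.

(19, 11) + (13, 19). λ = (19 - 11)/(13 - 19) ≡ 8/23 mod 29. 23⁻¹ ≡ 24 (mod 29) since 23·24 = 552 ≡ 1, so λ ≡ 18.
  x = λ² - 19 - 13 = 324 - 32 ≡ 2; y = λ·(19 - 2) - 11 ≡ 5. → (2, 5)

(2, 5)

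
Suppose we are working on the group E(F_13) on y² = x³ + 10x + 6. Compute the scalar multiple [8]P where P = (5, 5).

(5, 5)

Repeated addition: build up to 8P.
2P: tangent at (5, 5): λ = (3·5² + 10)/(2·5) ≡ 7/10. 10⁻¹ ≡ 4 (mod 13) since 10·4 = 40 ≡ 1, so λ ≡ 7·4 ≡ 2.
  x = λ² - 5 - 5 = 4 - 10 ≡ 7; y = λ·(5 - 7) - 5 ≡ 4. → (7, 4)
3P: (7, 4) + (5, 5). λ = (5 - 4)/(5 - 7) ≡ 1/11 mod 13. 11⁻¹ ≡ 6 (mod 13), so λ ≡ 6.
  x = λ² - 7 - 5 = 36 - 12 ≡ 11; y = λ·(7 - 11) - 4 ≡ 11. → (11, 11)
4P: (11, 11) + (5, 5). λ = (5 - 11)/(5 - 11) ≡ 7/7 mod 13. 7⁻¹ ≡ 2 (mod 13) since 7·2 = 14 ≡ 1, so λ ≡ 1.
  x = λ² - 11 - 5 = 1 - 16 ≡ 11; y = λ·(11 - 11) - 11 ≡ 2. → (11, 2)
5P: (11, 2) + (5, 5). λ = (5 - 2)/(5 - 11) ≡ 3/7 mod 13. 7⁻¹ ≡ 2 (mod 13) since 7·2 = 14 ≡ 1, so λ ≡ 6.
  x = λ² - 11 - 5 = 36 - 16 ≡ 7; y = λ·(11 - 7) - 2 ≡ 9. → (7, 9)
6P: (7, 9) + (5, 5). λ = (5 - 9)/(5 - 7) ≡ 9/11 mod 13. 11⁻¹ ≡ 6 (mod 13), so λ ≡ 2.
  x = λ² - 7 - 5 = 4 - 12 ≡ 5; y = λ·(7 - 5) - 9 ≡ 8. → (5, 8)
7P: (5, 8) + (5, 5): same x and y₁ ≡ -y₂, so the sum is O.
8P: O + (5, 5) = (5, 5) (identity).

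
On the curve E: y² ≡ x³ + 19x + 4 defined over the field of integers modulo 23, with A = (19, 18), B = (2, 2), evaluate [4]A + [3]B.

(4, 11)

First 4A:
Double-and-add on 4 = (100)₂. Start with A = (19, 18) for the leading 1-bit.
double: tangent at (19, 18): λ = (3·19² + 19)/(2·18) ≡ 21/13. 13⁻¹ ≡ 16 (mod 23), so λ ≡ 21·16 ≡ 14.
  x = λ² - 19 - 19 = 196 - 38 ≡ 20; y = λ·(19 - 20) - 18 ≡ 14. → (20, 14)
double: tangent at (20, 14): λ = (3·20² + 19)/(2·14) ≡ 0/5. 5⁻¹ ≡ 14 (mod 23), so λ ≡ 0·14 ≡ 0.
  x = λ² - 20 - 20 = 0 - 40 ≡ 6; y = λ·(20 - 6) - 14 ≡ 9. → (6, 9)
4A = (6, 9).
Next 3B:
Repeated addition: build up to 3B.
2B: tangent at (2, 2): λ = (3·2² + 19)/(2·2) ≡ 8/4. 4⁻¹ ≡ 6 (mod 23) since 4·6 = 24 ≡ 1, so λ ≡ 8·6 ≡ 2.
  x = λ² - 2 - 2 = 4 - 4 ≡ 0; y = λ·(2 - 0) - 2 ≡ 2. → (0, 2)
3B: (0, 2) + (2, 2). λ = (2 - 2)/(2 - 0) ≡ 0/2 mod 23. 2⁻¹ ≡ 12 (mod 23) since 2·12 = 24 ≡ 1, so λ ≡ 0.
  x = λ² - 0 - 2 = 0 - 2 ≡ 21; y = λ·(0 - 21) - 2 ≡ 21. → (21, 21)
3B = (21, 21).
Finally 4A + 3B:
(6, 9) + (21, 21). λ = (21 - 9)/(21 - 6) ≡ 12/15 mod 23. 15⁻¹ ≡ 20 (mod 23), so λ ≡ 10.
  x = λ² - 6 - 21 = 100 - 27 ≡ 4; y = λ·(6 - 4) - 9 ≡ 11. → (4, 11)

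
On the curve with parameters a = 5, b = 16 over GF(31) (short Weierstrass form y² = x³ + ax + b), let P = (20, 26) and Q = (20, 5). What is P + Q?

The two points share x = 20 and their y-coordinates satisfy 26 + 5 ≡ 0 (mod 31), so they are inverses. Their sum is 𝒪.

O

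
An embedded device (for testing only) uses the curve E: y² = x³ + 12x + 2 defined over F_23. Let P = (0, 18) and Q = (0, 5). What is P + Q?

O

The two points share x = 0 and their y-coordinates satisfy 18 + 5 ≡ 0 (mod 23), so they are inverses. Their sum is ∞.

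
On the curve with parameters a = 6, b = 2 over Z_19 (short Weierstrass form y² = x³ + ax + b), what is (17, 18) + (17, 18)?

tangent at (17, 18): λ = (3·17² + 6)/(2·18) ≡ 18/17. 17⁻¹ ≡ 9 (mod 19), so λ ≡ 18·9 ≡ 10.
  x = λ² - 17 - 17 = 100 - 34 ≡ 9; y = λ·(17 - 9) - 18 ≡ 5. → (9, 5)

(9, 5)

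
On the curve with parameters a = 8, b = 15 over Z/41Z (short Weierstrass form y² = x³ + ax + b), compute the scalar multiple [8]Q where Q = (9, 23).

Repeated addition: build up to 8Q.
2Q: tangent at (9, 23): λ = (3·9² + 8)/(2·23) ≡ 5/5. 5⁻¹ ≡ 33 (mod 41) since 5·33 = 165 ≡ 1, so λ ≡ 5·33 ≡ 1.
  x = λ² - 9 - 9 = 1 - 18 ≡ 24; y = λ·(9 - 24) - 23 ≡ 3. → (24, 3)
3Q: (24, 3) + (9, 23). λ = (23 - 3)/(9 - 24) ≡ 20/26 mod 41. 26⁻¹ ≡ 30 (mod 41) since 26·30 = 780 ≡ 1, so λ ≡ 26.
  x = λ² - 24 - 9 = 676 - 33 ≡ 28; y = λ·(24 - 28) - 3 ≡ 16. → (28, 16)
4Q: (28, 16) + (9, 23). λ = (23 - 16)/(9 - 28) ≡ 7/22 mod 41. 22⁻¹ ≡ 28 (mod 41), so λ ≡ 32.
  x = λ² - 28 - 9 = 1024 - 37 ≡ 3; y = λ·(28 - 3) - 16 ≡ 5. → (3, 5)
5Q: (3, 5) + (9, 23). λ = (23 - 5)/(9 - 3) ≡ 18/6 mod 41. 6⁻¹ ≡ 7 (mod 41), so λ ≡ 3.
  x = λ² - 3 - 9 = 9 - 12 ≡ 38; y = λ·(3 - 38) - 5 ≡ 13. → (38, 13)
6Q: (38, 13) + (9, 23). λ = (23 - 13)/(9 - 38) ≡ 10/12 mod 41. 12⁻¹ ≡ 24 (mod 41), so λ ≡ 35.
  x = λ² - 38 - 9 = 1225 - 47 ≡ 30; y = λ·(38 - 30) - 13 ≡ 21. → (30, 21)
7Q: (30, 21) + (9, 23). λ = (23 - 21)/(9 - 30) ≡ 2/20 mod 41. 20⁻¹ ≡ 39 (mod 41) since 20·39 = 780 ≡ 1, so λ ≡ 37.
  x = λ² - 30 - 9 = 1369 - 39 ≡ 18; y = λ·(30 - 18) - 21 ≡ 13. → (18, 13)
8Q: (18, 13) + (9, 23). λ = (23 - 13)/(9 - 18) ≡ 10/32 mod 41. 32⁻¹ ≡ 9 (mod 41) since 32·9 = 288 ≡ 1, so λ ≡ 8.
  x = λ² - 18 - 9 = 64 - 27 ≡ 37; y = λ·(18 - 37) - 13 ≡ 40. → (37, 40)

(37, 40)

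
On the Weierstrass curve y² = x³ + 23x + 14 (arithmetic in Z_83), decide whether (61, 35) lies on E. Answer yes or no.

no

y² = 35² ≡ 63; x³ + 23x + 14 = 228398 ≡ 65 (mod 83). 63 ≠ 65.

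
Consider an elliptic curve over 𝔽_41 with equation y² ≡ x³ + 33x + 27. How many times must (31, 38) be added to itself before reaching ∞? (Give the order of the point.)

2P: tangent at (31, 38): λ = (3·31² + 33)/(2·38) ≡ 5/35. 35⁻¹ ≡ 34 (mod 41) since 35·34 = 1190 ≡ 1, so λ ≡ 5·34 ≡ 6.
  x = λ² - 31 - 31 = 36 - 62 ≡ 15; y = λ·(31 - 15) - 38 ≡ 17. → (15, 17)
3P: (15, 17) + (31, 38). λ = (38 - 17)/(31 - 15) ≡ 21/16 mod 41. 16⁻¹ ≡ 18 (mod 41), so λ ≡ 9.
  x = λ² - 15 - 31 = 81 - 46 ≡ 35; y = λ·(15 - 35) - 17 ≡ 8. → (35, 8)
4P: (35, 8) + (31, 38). λ = (38 - 8)/(31 - 35) ≡ 30/37 mod 41. 37⁻¹ ≡ 10 (mod 41) since 37·10 = 370 ≡ 1, so λ ≡ 13.
  x = λ² - 35 - 31 = 169 - 66 ≡ 21; y = λ·(35 - 21) - 8 ≡ 10. → (21, 10)
5P: (21, 10) + (31, 38). λ = (38 - 10)/(31 - 21) ≡ 28/10 mod 41. 10⁻¹ ≡ 37 (mod 41), so λ ≡ 11.
  x = λ² - 21 - 31 = 121 - 52 ≡ 28; y = λ·(21 - 28) - 10 ≡ 36. → (28, 36)
6P: (28, 36) + (31, 38). λ = (38 - 36)/(31 - 28) ≡ 2/3 mod 41. 3⁻¹ ≡ 14 (mod 41) since 3·14 = 42 ≡ 1, so λ ≡ 28.
  x = λ² - 28 - 31 = 784 - 59 ≡ 28; y = λ·(28 - 28) - 36 ≡ 5. → (28, 5)
7P: (28, 5) + (31, 38). λ = (38 - 5)/(31 - 28) ≡ 33/3 mod 41. 3⁻¹ ≡ 14 (mod 41), so λ ≡ 11.
  x = λ² - 28 - 31 = 121 - 59 ≡ 21; y = λ·(28 - 21) - 5 ≡ 31. → (21, 31)
8P: (21, 31) + (31, 38). λ = (38 - 31)/(31 - 21) ≡ 7/10 mod 41. 10⁻¹ ≡ 37 (mod 41), so λ ≡ 13.
  x = λ² - 21 - 31 = 169 - 52 ≡ 35; y = λ·(21 - 35) - 31 ≡ 33. → (35, 33)
9P: (35, 33) + (31, 38). λ = (38 - 33)/(31 - 35) ≡ 5/37 mod 41. 37⁻¹ ≡ 10 (mod 41) since 37·10 = 370 ≡ 1, so λ ≡ 9.
  x = λ² - 35 - 31 = 81 - 66 ≡ 15; y = λ·(35 - 15) - 33 ≡ 24. → (15, 24)
10P: (15, 24) + (31, 38). λ = (38 - 24)/(31 - 15) ≡ 14/16 mod 41. 16⁻¹ ≡ 18 (mod 41), so λ ≡ 6.
  x = λ² - 15 - 31 = 36 - 46 ≡ 31; y = λ·(15 - 31) - 24 ≡ 3. → (31, 3)
11P: (31, 3) + (31, 38): same x and y₁ ≡ -y₂, so the sum is ∞.
11P = ∞, so the order is 11.

11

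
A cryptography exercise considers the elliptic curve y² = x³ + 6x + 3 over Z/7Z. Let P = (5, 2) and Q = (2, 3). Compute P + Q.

(4, 0)

(5, 2) + (2, 3). λ = (3 - 2)/(2 - 5) ≡ 1/4 mod 7. 4⁻¹ ≡ 2 (mod 7), so λ ≡ 2.
  x = λ² - 5 - 2 = 4 - 7 ≡ 4; y = λ·(5 - 4) - 2 ≡ 0. → (4, 0)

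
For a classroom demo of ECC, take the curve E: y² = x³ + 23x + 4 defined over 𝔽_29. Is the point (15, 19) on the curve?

no

y² = 19² ≡ 13; x³ + 23x + 4 = 3724 ≡ 12 (mod 29). 13 ≠ 12.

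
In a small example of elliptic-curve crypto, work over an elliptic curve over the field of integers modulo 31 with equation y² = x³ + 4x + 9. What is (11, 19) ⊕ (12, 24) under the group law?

(2, 26)

(11, 19) + (12, 24). λ = (24 - 19)/(12 - 11) ≡ 5/1 mod 31. 1⁻¹ ≡ 1 (mod 31), so λ ≡ 5.
  x = λ² - 11 - 12 = 25 - 23 ≡ 2; y = λ·(11 - 2) - 19 ≡ 26. → (2, 26)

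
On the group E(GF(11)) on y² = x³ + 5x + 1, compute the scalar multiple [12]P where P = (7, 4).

(7, 4)

Repeated addition: build up to 12P.
2P: tangent at (7, 4): λ = (3·7² + 5)/(2·4) ≡ 9/8. 8⁻¹ ≡ 7 (mod 11) since 8·7 = 56 ≡ 1, so λ ≡ 9·7 ≡ 8.
  x = λ² - 7 - 7 = 64 - 14 ≡ 6; y = λ·(7 - 6) - 4 ≡ 4. → (6, 4)
3P: (6, 4) + (7, 4). λ = (4 - 4)/(7 - 6) ≡ 0/1 mod 11. 1⁻¹ ≡ 1 (mod 11) since 1·1 = 1 ≡ 1, so λ ≡ 0.
  x = λ² - 6 - 7 = 0 - 13 ≡ 9; y = λ·(6 - 9) - 4 ≡ 7. → (9, 7)
4P: (9, 7) + (7, 4). λ = (4 - 7)/(7 - 9) ≡ 8/9 mod 11. 9⁻¹ ≡ 5 (mod 11), so λ ≡ 7.
  x = λ² - 9 - 7 = 49 - 16 ≡ 0; y = λ·(9 - 0) - 7 ≡ 1. → (0, 1)
5P: (0, 1) + (7, 4). λ = (4 - 1)/(7 - 0) ≡ 3/7 mod 11. 7⁻¹ ≡ 8 (mod 11), so λ ≡ 2.
  x = λ² - 0 - 7 = 4 - 7 ≡ 8; y = λ·(0 - 8) - 1 ≡ 5. → (8, 5)
6P: (8, 5) + (7, 4). λ = (4 - 5)/(7 - 8) ≡ 10/10 mod 11. 10⁻¹ ≡ 10 (mod 11) since 10·10 = 100 ≡ 1, so λ ≡ 1.
  x = λ² - 8 - 7 = 1 - 15 ≡ 8; y = λ·(8 - 8) - 5 ≡ 6. → (8, 6)
7P: (8, 6) + (7, 4). λ = (4 - 6)/(7 - 8) ≡ 9/10 mod 11. 10⁻¹ ≡ 10 (mod 11), so λ ≡ 2.
  x = λ² - 8 - 7 = 4 - 15 ≡ 0; y = λ·(8 - 0) - 6 ≡ 10. → (0, 10)
8P: (0, 10) + (7, 4). λ = (4 - 10)/(7 - 0) ≡ 5/7 mod 11. 7⁻¹ ≡ 8 (mod 11), so λ ≡ 7.
  x = λ² - 0 - 7 = 49 - 7 ≡ 9; y = λ·(0 - 9) - 10 ≡ 4. → (9, 4)
9P: (9, 4) + (7, 4). λ = (4 - 4)/(7 - 9) ≡ 0/9 mod 11. 9⁻¹ ≡ 5 (mod 11), so λ ≡ 0.
  x = λ² - 9 - 7 = 0 - 16 ≡ 6; y = λ·(9 - 6) - 4 ≡ 7. → (6, 7)
10P: (6, 7) + (7, 4). λ = (4 - 7)/(7 - 6) ≡ 8/1 mod 11. 1⁻¹ ≡ 1 (mod 11), so λ ≡ 8.
  x = λ² - 6 - 7 = 64 - 13 ≡ 7; y = λ·(6 - 7) - 7 ≡ 7. → (7, 7)
11P: (7, 7) + (7, 4): same x and y₁ ≡ -y₂, so the sum is ∞.
12P: ∞ + (7, 4) = (7, 4) (identity).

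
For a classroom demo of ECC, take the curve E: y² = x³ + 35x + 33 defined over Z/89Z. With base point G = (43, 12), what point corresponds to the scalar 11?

(53, 55)

Repeated addition: build up to 11G.
2G: tangent at (43, 12): λ = (3·43² + 35)/(2·12) ≡ 64/24. 24⁻¹ ≡ 26 (mod 89) since 24·26 = 624 ≡ 1, so λ ≡ 64·26 ≡ 62.
  x = λ² - 43 - 43 = 3844 - 86 ≡ 20; y = λ·(43 - 20) - 12 ≡ 79. → (20, 79)
3G: (20, 79) + (43, 12). λ = (12 - 79)/(43 - 20) ≡ 22/23 mod 89. 23⁻¹ ≡ 31 (mod 89), so λ ≡ 59.
  x = λ² - 20 - 43 = 3481 - 63 ≡ 36; y = λ·(20 - 36) - 79 ≡ 45. → (36, 45)
4G: (36, 45) + (43, 12). λ = (12 - 45)/(43 - 36) ≡ 56/7 mod 89. 7⁻¹ ≡ 51 (mod 89) since 7·51 = 357 ≡ 1, so λ ≡ 8.
  x = λ² - 36 - 43 = 64 - 79 ≡ 74; y = λ·(36 - 74) - 45 ≡ 7. → (74, 7)
5G: (74, 7) + (43, 12). λ = (12 - 7)/(43 - 74) ≡ 5/58 mod 89. 58⁻¹ ≡ 66 (mod 89), so λ ≡ 63.
  x = λ² - 74 - 43 = 3969 - 117 ≡ 25; y = λ·(74 - 25) - 7 ≡ 54. → (25, 54)
6G: (25, 54) + (43, 12). λ = (12 - 54)/(43 - 25) ≡ 47/18 mod 89. 18⁻¹ ≡ 5 (mod 89) since 18·5 = 90 ≡ 1, so λ ≡ 57.
  x = λ² - 25 - 43 = 3249 - 68 ≡ 66; y = λ·(25 - 66) - 54 ≡ 12. → (66, 12)
7G: (66, 12) + (43, 12). λ = (12 - 12)/(43 - 66) ≡ 0/66 mod 89. 66⁻¹ ≡ 58 (mod 89), so λ ≡ 0.
  x = λ² - 66 - 43 = 0 - 109 ≡ 69; y = λ·(66 - 69) - 12 ≡ 77. → (69, 77)
8G: (69, 77) + (43, 12). λ = (12 - 77)/(43 - 69) ≡ 24/63 mod 89. 63⁻¹ ≡ 65 (mod 89), so λ ≡ 47.
  x = λ² - 69 - 43 = 2209 - 112 ≡ 50; y = λ·(69 - 50) - 77 ≡ 15. → (50, 15)
9G: (50, 15) + (43, 12). λ = (12 - 15)/(43 - 50) ≡ 86/82 mod 89. 82⁻¹ ≡ 38 (mod 89) since 82·38 = 3116 ≡ 1, so λ ≡ 64.
  x = λ² - 50 - 43 = 4096 - 93 ≡ 87; y = λ·(50 - 87) - 15 ≡ 20. → (87, 20)
10G: (87, 20) + (43, 12). λ = (12 - 20)/(43 - 87) ≡ 81/45 mod 89. 45⁻¹ ≡ 2 (mod 89) since 45·2 = 90 ≡ 1, so λ ≡ 73.
  x = λ² - 87 - 43 = 5329 - 130 ≡ 37; y = λ·(87 - 37) - 20 ≡ 70. → (37, 70)
11G: (37, 70) + (43, 12). λ = (12 - 70)/(43 - 37) ≡ 31/6 mod 89. 6⁻¹ ≡ 15 (mod 89), so λ ≡ 20.
  x = λ² - 37 - 43 = 400 - 80 ≡ 53; y = λ·(37 - 53) - 70 ≡ 55. → (53, 55)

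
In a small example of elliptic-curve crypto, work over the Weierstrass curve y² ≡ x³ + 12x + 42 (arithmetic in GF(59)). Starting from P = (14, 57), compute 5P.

(27, 15)

Double-and-add on 5 = (101)₂. Start with P = (14, 57) for the leading 1-bit.
double: tangent at (14, 57): λ = (3·14² + 12)/(2·57) ≡ 10/55. 55⁻¹ ≡ 44 (mod 59), so λ ≡ 10·44 ≡ 27.
  x = λ² - 14 - 14 = 729 - 28 ≡ 52; y = λ·(14 - 52) - 57 ≡ 38. → (52, 38)
double: tangent at (52, 38): λ = (3·52² + 12)/(2·38) ≡ 41/17. 17⁻¹ ≡ 7 (mod 59), so λ ≡ 41·7 ≡ 51.
  x = λ² - 52 - 52 = 2601 - 104 ≡ 19; y = λ·(52 - 19) - 38 ≡ 52. → (19, 52)
add P: (19, 52) + (14, 57). λ = (57 - 52)/(14 - 19) ≡ 5/54 mod 59. 54⁻¹ ≡ 47 (mod 59), so λ ≡ 58.
  x = λ² - 19 - 14 = 3364 - 33 ≡ 27; y = λ·(19 - 27) - 52 ≡ 15. → (27, 15)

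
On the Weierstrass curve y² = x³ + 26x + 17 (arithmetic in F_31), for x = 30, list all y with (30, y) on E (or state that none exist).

x³ + 26x + 17 = 27797 ≡ 21 (mod 31).
21 is a non-residue mod 31; no y exists.

none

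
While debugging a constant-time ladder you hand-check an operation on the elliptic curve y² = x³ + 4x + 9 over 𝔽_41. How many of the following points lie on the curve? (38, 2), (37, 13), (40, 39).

1

(38, 2): 2² ≡ 4, rhs ≡ 11 → off.
(37, 13): 13² ≡ 5, rhs ≡ 11 → off.
(40, 39): 39² ≡ 4, rhs ≡ 4 → on.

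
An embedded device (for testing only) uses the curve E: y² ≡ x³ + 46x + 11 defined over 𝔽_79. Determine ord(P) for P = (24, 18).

2P: tangent at (24, 18): λ = (3·24² + 46)/(2·18) ≡ 36/36. 36⁻¹ ≡ 11 (mod 79) since 36·11 = 396 ≡ 1, so λ ≡ 36·11 ≡ 1.
  x = λ² - 24 - 24 = 1 - 48 ≡ 32; y = λ·(24 - 32) - 18 ≡ 53. → (32, 53)
3P: (32, 53) + (24, 18). λ = (18 - 53)/(24 - 32) ≡ 44/71 mod 79. 71⁻¹ ≡ 69 (mod 79) since 71·69 = 4899 ≡ 1, so λ ≡ 34.
  x = λ² - 32 - 24 = 1156 - 56 ≡ 73; y = λ·(32 - 73) - 53 ≡ 54. → (73, 54)
4P: (73, 54) + (24, 18). λ = (18 - 54)/(24 - 73) ≡ 43/30 mod 79. 30⁻¹ ≡ 29 (mod 79), so λ ≡ 62.
  x = λ² - 73 - 24 = 3844 - 97 ≡ 34; y = λ·(73 - 34) - 54 ≡ 73. → (34, 73)
5P: (34, 73) + (24, 18). λ = (18 - 73)/(24 - 34) ≡ 24/69 mod 79. 69⁻¹ ≡ 71 (mod 79), so λ ≡ 45.
  x = λ² - 34 - 24 = 2025 - 58 ≡ 71; y = λ·(34 - 71) - 73 ≡ 0. → (71, 0)
6P: (71, 0) + (24, 18). λ = (18 - 0)/(24 - 71) ≡ 18/32 mod 79. 32⁻¹ ≡ 42 (mod 79), so λ ≡ 45.
  x = λ² - 71 - 24 = 2025 - 95 ≡ 34; y = λ·(71 - 34) - 0 ≡ 6. → (34, 6)
7P: (34, 6) + (24, 18). λ = (18 - 6)/(24 - 34) ≡ 12/69 mod 79. 69⁻¹ ≡ 71 (mod 79) since 69·71 = 4899 ≡ 1, so λ ≡ 62.
  x = λ² - 34 - 24 = 3844 - 58 ≡ 73; y = λ·(34 - 73) - 6 ≡ 25. → (73, 25)
8P: (73, 25) + (24, 18). λ = (18 - 25)/(24 - 73) ≡ 72/30 mod 79. 30⁻¹ ≡ 29 (mod 79) since 30·29 = 870 ≡ 1, so λ ≡ 34.
  x = λ² - 73 - 24 = 1156 - 97 ≡ 32; y = λ·(73 - 32) - 25 ≡ 26. → (32, 26)
9P: (32, 26) + (24, 18). λ = (18 - 26)/(24 - 32) ≡ 71/71 mod 79. 71⁻¹ ≡ 69 (mod 79), so λ ≡ 1.
  x = λ² - 32 - 24 = 1 - 56 ≡ 24; y = λ·(32 - 24) - 26 ≡ 61. → (24, 61)
10P: (24, 61) + (24, 18): same x and y₁ ≡ -y₂, so the sum is ∞.
10P = ∞, so the order is 10.

10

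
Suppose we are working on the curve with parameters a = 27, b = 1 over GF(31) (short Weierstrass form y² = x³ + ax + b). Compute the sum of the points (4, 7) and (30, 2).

(4, 7) + (30, 2). λ = (2 - 7)/(30 - 4) ≡ 26/26 mod 31. 26⁻¹ ≡ 6 (mod 31) since 26·6 = 156 ≡ 1, so λ ≡ 1.
  x = λ² - 4 - 30 = 1 - 34 ≡ 29; y = λ·(4 - 29) - 7 ≡ 30. → (29, 30)

(29, 30)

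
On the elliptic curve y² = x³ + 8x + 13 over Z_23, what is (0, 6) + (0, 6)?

(3, 15)

tangent at (0, 6): λ = (3·0² + 8)/(2·6) ≡ 8/12. 12⁻¹ ≡ 2 (mod 23), so λ ≡ 8·2 ≡ 16.
  x = λ² - 0 - 0 = 256 - 0 ≡ 3; y = λ·(0 - 3) - 6 ≡ 15. → (3, 15)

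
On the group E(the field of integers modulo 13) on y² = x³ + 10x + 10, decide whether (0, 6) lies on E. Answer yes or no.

yes

y² = 6² ≡ 10; x³ + 10x + 10 = 10 ≡ 10 (mod 13). 10 = 10.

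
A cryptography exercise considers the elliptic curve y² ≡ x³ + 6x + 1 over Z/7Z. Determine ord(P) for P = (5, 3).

2P: tangent at (5, 3): λ = (3·5² + 6)/(2·3) ≡ 4/6. 6⁻¹ ≡ 6 (mod 7) since 6·6 = 36 ≡ 1, so λ ≡ 4·6 ≡ 3.
  x = λ² - 5 - 5 = 9 - 10 ≡ 6; y = λ·(5 - 6) - 3 ≡ 1. → (6, 1)
3P: (6, 1) + (5, 3). λ = (3 - 1)/(5 - 6) ≡ 2/6 mod 7. 6⁻¹ ≡ 6 (mod 7), so λ ≡ 5.
  x = λ² - 6 - 5 = 25 - 11 ≡ 0; y = λ·(6 - 0) - 1 ≡ 1. → (0, 1)
4P: (0, 1) + (5, 3). λ = (3 - 1)/(5 - 0) ≡ 2/5 mod 7. 5⁻¹ ≡ 3 (mod 7), so λ ≡ 6.
  x = λ² - 0 - 5 = 36 - 5 ≡ 3; y = λ·(0 - 3) - 1 ≡ 2. → (3, 2)
5P: (3, 2) + (5, 3). λ = (3 - 2)/(5 - 3) ≡ 1/2 mod 7. 2⁻¹ ≡ 4 (mod 7), so λ ≡ 4.
  x = λ² - 3 - 5 = 16 - 8 ≡ 1; y = λ·(3 - 1) - 2 ≡ 6. → (1, 6)
6P: (1, 6) + (5, 3). λ = (3 - 6)/(5 - 1) ≡ 4/4 mod 7. 4⁻¹ ≡ 2 (mod 7) since 4·2 = 8 ≡ 1, so λ ≡ 1.
  x = λ² - 1 - 5 = 1 - 6 ≡ 2; y = λ·(1 - 2) - 6 ≡ 0. → (2, 0)
7P: (2, 0) + (5, 3). λ = (3 - 0)/(5 - 2) ≡ 3/3 mod 7. 3⁻¹ ≡ 5 (mod 7), so λ ≡ 1.
  x = λ² - 2 - 5 = 1 - 7 ≡ 1; y = λ·(2 - 1) - 0 ≡ 1. → (1, 1)
8P: (1, 1) + (5, 3). λ = (3 - 1)/(5 - 1) ≡ 2/4 mod 7. 4⁻¹ ≡ 2 (mod 7) since 4·2 = 8 ≡ 1, so λ ≡ 4.
  x = λ² - 1 - 5 = 16 - 6 ≡ 3; y = λ·(1 - 3) - 1 ≡ 5. → (3, 5)
9P: (3, 5) + (5, 3). λ = (3 - 5)/(5 - 3) ≡ 5/2 mod 7. 2⁻¹ ≡ 4 (mod 7), so λ ≡ 6.
  x = λ² - 3 - 5 = 36 - 8 ≡ 0; y = λ·(3 - 0) - 5 ≡ 6. → (0, 6)
10P: (0, 6) + (5, 3). λ = (3 - 6)/(5 - 0) ≡ 4/5 mod 7. 5⁻¹ ≡ 3 (mod 7) since 5·3 = 15 ≡ 1, so λ ≡ 5.
  x = λ² - 0 - 5 = 25 - 5 ≡ 6; y = λ·(0 - 6) - 6 ≡ 6. → (6, 6)
11P: (6, 6) + (5, 3). λ = (3 - 6)/(5 - 6) ≡ 4/6 mod 7. 6⁻¹ ≡ 6 (mod 7) since 6·6 = 36 ≡ 1, so λ ≡ 3.
  x = λ² - 6 - 5 = 9 - 11 ≡ 5; y = λ·(6 - 5) - 6 ≡ 4. → (5, 4)
12P: (5, 4) + (5, 3): same x and y₁ ≡ -y₂, so the sum is ∞.
12P = ∞, so the order is 12.

12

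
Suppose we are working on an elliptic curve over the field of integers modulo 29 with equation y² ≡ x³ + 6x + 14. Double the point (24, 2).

(5, 13)

tangent at (24, 2): λ = (3·24² + 6)/(2·2) ≡ 23/4. 4⁻¹ ≡ 22 (mod 29), so λ ≡ 23·22 ≡ 13.
  x = λ² - 24 - 24 = 169 - 48 ≡ 5; y = λ·(24 - 5) - 2 ≡ 13. → (5, 13)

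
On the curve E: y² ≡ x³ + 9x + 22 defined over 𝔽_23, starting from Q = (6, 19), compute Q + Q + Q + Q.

Repeated addition: build up to 4Q.
2Q: tangent at (6, 19): λ = (3·6² + 9)/(2·19) ≡ 2/15. 15⁻¹ ≡ 20 (mod 23), so λ ≡ 2·20 ≡ 17.
  x = λ² - 6 - 6 = 289 - 12 ≡ 1; y = λ·(6 - 1) - 19 ≡ 20. → (1, 20)
3Q: (1, 20) + (6, 19). λ = (19 - 20)/(6 - 1) ≡ 22/5 mod 23. 5⁻¹ ≡ 14 (mod 23), so λ ≡ 9.
  x = λ² - 1 - 6 = 81 - 7 ≡ 5; y = λ·(1 - 5) - 20 ≡ 13. → (5, 13)
4Q: (5, 13) + (6, 19). λ = (19 - 13)/(6 - 5) ≡ 6/1 mod 23. 1⁻¹ ≡ 1 (mod 23), so λ ≡ 6.
  x = λ² - 5 - 6 = 36 - 11 ≡ 2; y = λ·(5 - 2) - 13 ≡ 5. → (2, 5)

(2, 5)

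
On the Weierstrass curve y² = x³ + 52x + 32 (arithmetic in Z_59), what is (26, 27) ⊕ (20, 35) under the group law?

(41, 52)

(26, 27) + (20, 35). λ = (35 - 27)/(20 - 26) ≡ 8/53 mod 59. 53⁻¹ ≡ 49 (mod 59), so λ ≡ 38.
  x = λ² - 26 - 20 = 1444 - 46 ≡ 41; y = λ·(26 - 41) - 27 ≡ 52. → (41, 52)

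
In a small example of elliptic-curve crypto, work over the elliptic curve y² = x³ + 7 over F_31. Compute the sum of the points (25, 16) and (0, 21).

(11, 6)

(25, 16) + (0, 21). λ = (21 - 16)/(0 - 25) ≡ 5/6 mod 31. 6⁻¹ ≡ 26 (mod 31), so λ ≡ 6.
  x = λ² - 25 - 0 = 36 - 25 ≡ 11; y = λ·(25 - 11) - 16 ≡ 6. → (11, 6)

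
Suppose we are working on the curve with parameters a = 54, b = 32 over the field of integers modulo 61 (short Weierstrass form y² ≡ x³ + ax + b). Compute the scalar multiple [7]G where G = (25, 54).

Repeated addition: build up to 7G.
2G: tangent at (25, 54): λ = (3·25² + 54)/(2·54) ≡ 38/47. 47⁻¹ ≡ 13 (mod 61), so λ ≡ 38·13 ≡ 6.
  x = λ² - 25 - 25 = 36 - 50 ≡ 47; y = λ·(25 - 47) - 54 ≡ 58. → (47, 58)
3G: (47, 58) + (25, 54). λ = (54 - 58)/(25 - 47) ≡ 57/39 mod 61. 39⁻¹ ≡ 36 (mod 61) since 39·36 = 1404 ≡ 1, so λ ≡ 39.
  x = λ² - 47 - 25 = 1521 - 72 ≡ 46; y = λ·(47 - 46) - 58 ≡ 42. → (46, 42)
4G: (46, 42) + (25, 54). λ = (54 - 42)/(25 - 46) ≡ 12/40 mod 61. 40⁻¹ ≡ 29 (mod 61), so λ ≡ 43.
  x = λ² - 46 - 25 = 1849 - 71 ≡ 9; y = λ·(46 - 9) - 42 ≡ 24. → (9, 24)
5G: (9, 24) + (25, 54). λ = (54 - 24)/(25 - 9) ≡ 30/16 mod 61. 16⁻¹ ≡ 42 (mod 61), so λ ≡ 40.
  x = λ² - 9 - 25 = 1600 - 34 ≡ 41; y = λ·(9 - 41) - 24 ≡ 38. → (41, 38)
6G: (41, 38) + (25, 54). λ = (54 - 38)/(25 - 41) ≡ 16/45 mod 61. 45⁻¹ ≡ 19 (mod 61) since 45·19 = 855 ≡ 1, so λ ≡ 60.
  x = λ² - 41 - 25 = 3600 - 66 ≡ 57; y = λ·(41 - 57) - 38 ≡ 39. → (57, 39)
7G: (57, 39) + (25, 54). λ = (54 - 39)/(25 - 57) ≡ 15/29 mod 61. 29⁻¹ ≡ 40 (mod 61) since 29·40 = 1160 ≡ 1, so λ ≡ 51.
  x = λ² - 57 - 25 = 2601 - 82 ≡ 18; y = λ·(57 - 18) - 39 ≡ 59. → (18, 59)

(18, 59)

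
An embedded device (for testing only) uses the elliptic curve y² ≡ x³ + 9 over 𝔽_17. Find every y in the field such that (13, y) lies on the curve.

x³ + 0x + 9 = 2206 ≡ 13 (mod 17).
Square roots of 13 mod 17: 8 and 9 (since 8² = 64 ≡ 13).

8, 9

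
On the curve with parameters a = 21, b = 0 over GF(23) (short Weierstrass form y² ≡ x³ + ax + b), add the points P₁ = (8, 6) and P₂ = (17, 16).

(8, 6) + (17, 16). λ = (16 - 6)/(17 - 8) ≡ 10/9 mod 23. 9⁻¹ ≡ 18 (mod 23), so λ ≡ 19.
  x = λ² - 8 - 17 = 361 - 25 ≡ 14; y = λ·(8 - 14) - 6 ≡ 18. → (14, 18)

(14, 18)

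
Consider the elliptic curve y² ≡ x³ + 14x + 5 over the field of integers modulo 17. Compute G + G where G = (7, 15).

tangent at (7, 15): λ = (3·7² + 14)/(2·15) ≡ 8/13. 13⁻¹ ≡ 4 (mod 17) since 13·4 = 52 ≡ 1, so λ ≡ 8·4 ≡ 15.
  x = λ² - 7 - 7 = 225 - 14 ≡ 7; y = λ·(7 - 7) - 15 ≡ 2. → (7, 2)

(7, 2)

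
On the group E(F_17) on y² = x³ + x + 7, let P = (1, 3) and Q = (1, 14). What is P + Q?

The two points share x = 1 and their y-coordinates satisfy 3 + 14 ≡ 0 (mod 17), so they are inverses. Their sum is the point at infinity.

O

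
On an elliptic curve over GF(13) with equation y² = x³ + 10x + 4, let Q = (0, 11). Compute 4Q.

(10, 8)

Double-and-add on 4 = (100)₂. Start with Q = (0, 11) for the leading 1-bit.
double: tangent at (0, 11): λ = (3·0² + 10)/(2·11) ≡ 10/9. 9⁻¹ ≡ 3 (mod 13), so λ ≡ 10·3 ≡ 4.
  x = λ² - 0 - 0 = 16 - 0 ≡ 3; y = λ·(0 - 3) - 11 ≡ 3. → (3, 3)
double: tangent at (3, 3): λ = (3·3² + 10)/(2·3) ≡ 11/6. 6⁻¹ ≡ 11 (mod 13), so λ ≡ 11·11 ≡ 4.
  x = λ² - 3 - 3 = 16 - 6 ≡ 10; y = λ·(3 - 10) - 3 ≡ 8. → (10, 8)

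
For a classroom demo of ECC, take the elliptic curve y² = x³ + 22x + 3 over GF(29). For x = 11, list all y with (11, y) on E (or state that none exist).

none

x³ + 22x + 3 = 1576 ≡ 10 (mod 29).
10 is a non-residue mod 29; no y exists.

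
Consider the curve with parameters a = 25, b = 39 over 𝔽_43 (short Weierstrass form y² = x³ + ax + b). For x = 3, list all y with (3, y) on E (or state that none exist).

none

x³ + 25x + 39 = 141 ≡ 12 (mod 43).
12 is a non-residue mod 43; no y exists.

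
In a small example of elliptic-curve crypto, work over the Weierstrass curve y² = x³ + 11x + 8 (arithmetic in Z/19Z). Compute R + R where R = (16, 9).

tangent at (16, 9): λ = (3·16² + 11)/(2·9) ≡ 0/18. 18⁻¹ ≡ 18 (mod 19), so λ ≡ 0·18 ≡ 0.
  x = λ² - 16 - 16 = 0 - 32 ≡ 6; y = λ·(16 - 6) - 9 ≡ 10. → (6, 10)

(6, 10)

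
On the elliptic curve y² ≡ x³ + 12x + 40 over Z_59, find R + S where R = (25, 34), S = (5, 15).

(33, 41)

(25, 34) + (5, 15). λ = (15 - 34)/(5 - 25) ≡ 40/39 mod 59. 39⁻¹ ≡ 56 (mod 59), so λ ≡ 57.
  x = λ² - 25 - 5 = 3249 - 30 ≡ 33; y = λ·(25 - 33) - 34 ≡ 41. → (33, 41)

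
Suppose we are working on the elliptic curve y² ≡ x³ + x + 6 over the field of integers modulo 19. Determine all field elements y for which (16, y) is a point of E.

x³ + 1x + 6 = 4118 ≡ 14 (mod 19).
14 is a non-residue mod 19; no y exists.

none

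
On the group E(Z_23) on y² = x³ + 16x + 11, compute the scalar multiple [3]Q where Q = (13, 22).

(4, 1)

Repeated addition: build up to 3Q.
2Q: tangent at (13, 22): λ = (3·13² + 16)/(2·22) ≡ 17/21. 21⁻¹ ≡ 11 (mod 23), so λ ≡ 17·11 ≡ 3.
  x = λ² - 13 - 13 = 9 - 26 ≡ 6; y = λ·(13 - 6) - 22 ≡ 22. → (6, 22)
3Q: (6, 22) + (13, 22). λ = (22 - 22)/(13 - 6) ≡ 0/7 mod 23. 7⁻¹ ≡ 10 (mod 23), so λ ≡ 0.
  x = λ² - 6 - 13 = 0 - 19 ≡ 4; y = λ·(6 - 4) - 22 ≡ 1. → (4, 1)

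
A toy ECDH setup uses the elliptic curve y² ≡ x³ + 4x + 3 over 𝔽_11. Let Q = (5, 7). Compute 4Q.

(0, 6)

Repeated addition: build up to 4Q.
2Q: tangent at (5, 7): λ = (3·5² + 4)/(2·7) ≡ 2/3. 3⁻¹ ≡ 4 (mod 11), so λ ≡ 2·4 ≡ 8.
  x = λ² - 5 - 5 = 64 - 10 ≡ 10; y = λ·(5 - 10) - 7 ≡ 8. → (10, 8)
3Q: (10, 8) + (5, 7). λ = (7 - 8)/(5 - 10) ≡ 10/6 mod 11. 6⁻¹ ≡ 2 (mod 11) since 6·2 = 12 ≡ 1, so λ ≡ 9.
  x = λ² - 10 - 5 = 81 - 15 ≡ 0; y = λ·(10 - 0) - 8 ≡ 5. → (0, 5)
4Q: (0, 5) + (5, 7). λ = (7 - 5)/(5 - 0) ≡ 2/5 mod 11. 5⁻¹ ≡ 9 (mod 11) since 5·9 = 45 ≡ 1, so λ ≡ 7.
  x = λ² - 0 - 5 = 49 - 5 ≡ 0; y = λ·(0 - 0) - 5 ≡ 6. → (0, 6)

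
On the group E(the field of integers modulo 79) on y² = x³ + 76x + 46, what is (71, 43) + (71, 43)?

tangent at (71, 43): λ = (3·71² + 76)/(2·43) ≡ 31/7. 7⁻¹ ≡ 34 (mod 79), so λ ≡ 31·34 ≡ 27.
  x = λ² - 71 - 71 = 729 - 142 ≡ 34; y = λ·(71 - 34) - 43 ≡ 8. → (34, 8)

(34, 8)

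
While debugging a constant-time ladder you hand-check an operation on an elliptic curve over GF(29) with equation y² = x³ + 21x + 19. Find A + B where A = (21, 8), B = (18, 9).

(3, 15)

(21, 8) + (18, 9). λ = (9 - 8)/(18 - 21) ≡ 1/26 mod 29. 26⁻¹ ≡ 19 (mod 29) since 26·19 = 494 ≡ 1, so λ ≡ 19.
  x = λ² - 21 - 18 = 361 - 39 ≡ 3; y = λ·(21 - 3) - 8 ≡ 15. → (3, 15)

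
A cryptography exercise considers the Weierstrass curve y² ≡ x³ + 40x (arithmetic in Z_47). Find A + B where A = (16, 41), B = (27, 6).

(16, 41) + (27, 6). λ = (6 - 41)/(27 - 16) ≡ 12/11 mod 47. 11⁻¹ ≡ 30 (mod 47) since 11·30 = 330 ≡ 1, so λ ≡ 31.
  x = λ² - 16 - 27 = 961 - 43 ≡ 25; y = λ·(16 - 25) - 41 ≡ 9. → (25, 9)

(25, 9)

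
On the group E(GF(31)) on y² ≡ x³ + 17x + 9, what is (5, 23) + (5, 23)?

(25, 30)

tangent at (5, 23): λ = (3·5² + 17)/(2·23) ≡ 30/15. 15⁻¹ ≡ 29 (mod 31) since 15·29 = 435 ≡ 1, so λ ≡ 30·29 ≡ 2.
  x = λ² - 5 - 5 = 4 - 10 ≡ 25; y = λ·(5 - 25) - 23 ≡ 30. → (25, 30)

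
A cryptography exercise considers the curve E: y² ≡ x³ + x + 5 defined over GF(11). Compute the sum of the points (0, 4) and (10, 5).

(2, 9)

(0, 4) + (10, 5). λ = (5 - 4)/(10 - 0) ≡ 1/10 mod 11. 10⁻¹ ≡ 10 (mod 11) since 10·10 = 100 ≡ 1, so λ ≡ 10.
  x = λ² - 0 - 10 = 100 - 10 ≡ 2; y = λ·(0 - 2) - 4 ≡ 9. → (2, 9)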